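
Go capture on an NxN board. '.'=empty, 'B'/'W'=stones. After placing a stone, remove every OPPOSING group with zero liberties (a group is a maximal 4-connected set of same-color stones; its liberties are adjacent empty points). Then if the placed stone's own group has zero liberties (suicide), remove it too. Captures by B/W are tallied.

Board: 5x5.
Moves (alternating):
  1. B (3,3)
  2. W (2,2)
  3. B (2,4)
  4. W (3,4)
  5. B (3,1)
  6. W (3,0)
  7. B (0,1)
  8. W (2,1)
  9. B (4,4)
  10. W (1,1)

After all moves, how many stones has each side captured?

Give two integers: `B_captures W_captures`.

Answer: 1 0

Derivation:
Move 1: B@(3,3) -> caps B=0 W=0
Move 2: W@(2,2) -> caps B=0 W=0
Move 3: B@(2,4) -> caps B=0 W=0
Move 4: W@(3,4) -> caps B=0 W=0
Move 5: B@(3,1) -> caps B=0 W=0
Move 6: W@(3,0) -> caps B=0 W=0
Move 7: B@(0,1) -> caps B=0 W=0
Move 8: W@(2,1) -> caps B=0 W=0
Move 9: B@(4,4) -> caps B=1 W=0
Move 10: W@(1,1) -> caps B=1 W=0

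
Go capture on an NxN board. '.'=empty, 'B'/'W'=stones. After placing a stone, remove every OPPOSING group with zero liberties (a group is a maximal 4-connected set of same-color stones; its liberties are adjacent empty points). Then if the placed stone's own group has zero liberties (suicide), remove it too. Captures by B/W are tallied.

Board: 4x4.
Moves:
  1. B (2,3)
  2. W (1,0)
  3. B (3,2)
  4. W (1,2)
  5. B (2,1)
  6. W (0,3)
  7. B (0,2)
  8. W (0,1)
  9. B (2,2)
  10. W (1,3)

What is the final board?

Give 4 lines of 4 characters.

Move 1: B@(2,3) -> caps B=0 W=0
Move 2: W@(1,0) -> caps B=0 W=0
Move 3: B@(3,2) -> caps B=0 W=0
Move 4: W@(1,2) -> caps B=0 W=0
Move 5: B@(2,1) -> caps B=0 W=0
Move 6: W@(0,3) -> caps B=0 W=0
Move 7: B@(0,2) -> caps B=0 W=0
Move 8: W@(0,1) -> caps B=0 W=1
Move 9: B@(2,2) -> caps B=0 W=1
Move 10: W@(1,3) -> caps B=0 W=1

Answer: .W.W
W.WW
.BBB
..B.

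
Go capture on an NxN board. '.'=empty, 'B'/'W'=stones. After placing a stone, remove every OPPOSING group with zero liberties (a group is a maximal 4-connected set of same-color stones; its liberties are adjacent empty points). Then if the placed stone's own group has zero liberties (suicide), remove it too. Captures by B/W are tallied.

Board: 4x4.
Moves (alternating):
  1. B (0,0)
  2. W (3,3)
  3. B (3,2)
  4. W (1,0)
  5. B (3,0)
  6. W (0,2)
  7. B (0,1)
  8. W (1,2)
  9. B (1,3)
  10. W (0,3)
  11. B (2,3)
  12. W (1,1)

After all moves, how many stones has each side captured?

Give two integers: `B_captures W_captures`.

Answer: 1 2

Derivation:
Move 1: B@(0,0) -> caps B=0 W=0
Move 2: W@(3,3) -> caps B=0 W=0
Move 3: B@(3,2) -> caps B=0 W=0
Move 4: W@(1,0) -> caps B=0 W=0
Move 5: B@(3,0) -> caps B=0 W=0
Move 6: W@(0,2) -> caps B=0 W=0
Move 7: B@(0,1) -> caps B=0 W=0
Move 8: W@(1,2) -> caps B=0 W=0
Move 9: B@(1,3) -> caps B=0 W=0
Move 10: W@(0,3) -> caps B=0 W=0
Move 11: B@(2,3) -> caps B=1 W=0
Move 12: W@(1,1) -> caps B=1 W=2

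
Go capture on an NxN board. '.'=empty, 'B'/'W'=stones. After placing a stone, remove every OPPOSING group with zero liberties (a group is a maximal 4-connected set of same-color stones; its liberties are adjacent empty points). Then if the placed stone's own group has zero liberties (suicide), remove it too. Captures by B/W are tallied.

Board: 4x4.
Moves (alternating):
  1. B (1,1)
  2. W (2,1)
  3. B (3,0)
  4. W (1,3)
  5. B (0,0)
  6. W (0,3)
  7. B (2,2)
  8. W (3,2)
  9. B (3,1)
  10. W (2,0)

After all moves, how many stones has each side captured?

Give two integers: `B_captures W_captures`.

Answer: 0 2

Derivation:
Move 1: B@(1,1) -> caps B=0 W=0
Move 2: W@(2,1) -> caps B=0 W=0
Move 3: B@(3,0) -> caps B=0 W=0
Move 4: W@(1,3) -> caps B=0 W=0
Move 5: B@(0,0) -> caps B=0 W=0
Move 6: W@(0,3) -> caps B=0 W=0
Move 7: B@(2,2) -> caps B=0 W=0
Move 8: W@(3,2) -> caps B=0 W=0
Move 9: B@(3,1) -> caps B=0 W=0
Move 10: W@(2,0) -> caps B=0 W=2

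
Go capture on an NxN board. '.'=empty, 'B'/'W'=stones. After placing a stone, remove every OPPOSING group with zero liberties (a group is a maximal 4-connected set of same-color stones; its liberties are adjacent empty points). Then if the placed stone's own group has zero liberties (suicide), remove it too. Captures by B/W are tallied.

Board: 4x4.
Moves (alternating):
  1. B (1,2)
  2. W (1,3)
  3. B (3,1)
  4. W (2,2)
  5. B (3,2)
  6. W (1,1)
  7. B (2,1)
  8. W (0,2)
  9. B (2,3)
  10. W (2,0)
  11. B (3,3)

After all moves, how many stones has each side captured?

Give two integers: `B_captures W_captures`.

Move 1: B@(1,2) -> caps B=0 W=0
Move 2: W@(1,3) -> caps B=0 W=0
Move 3: B@(3,1) -> caps B=0 W=0
Move 4: W@(2,2) -> caps B=0 W=0
Move 5: B@(3,2) -> caps B=0 W=0
Move 6: W@(1,1) -> caps B=0 W=0
Move 7: B@(2,1) -> caps B=0 W=0
Move 8: W@(0,2) -> caps B=0 W=1
Move 9: B@(2,3) -> caps B=0 W=1
Move 10: W@(2,0) -> caps B=0 W=1
Move 11: B@(3,3) -> caps B=0 W=1

Answer: 0 1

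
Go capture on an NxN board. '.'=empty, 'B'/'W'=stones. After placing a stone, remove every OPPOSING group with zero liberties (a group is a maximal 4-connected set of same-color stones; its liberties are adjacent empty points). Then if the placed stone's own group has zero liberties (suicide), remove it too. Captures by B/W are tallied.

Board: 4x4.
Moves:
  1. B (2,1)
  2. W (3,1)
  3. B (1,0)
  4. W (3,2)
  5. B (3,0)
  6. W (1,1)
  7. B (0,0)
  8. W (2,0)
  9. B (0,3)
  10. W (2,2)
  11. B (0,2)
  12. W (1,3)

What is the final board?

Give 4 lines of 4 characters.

Answer: B.BB
BW.W
W.W.
.WW.

Derivation:
Move 1: B@(2,1) -> caps B=0 W=0
Move 2: W@(3,1) -> caps B=0 W=0
Move 3: B@(1,0) -> caps B=0 W=0
Move 4: W@(3,2) -> caps B=0 W=0
Move 5: B@(3,0) -> caps B=0 W=0
Move 6: W@(1,1) -> caps B=0 W=0
Move 7: B@(0,0) -> caps B=0 W=0
Move 8: W@(2,0) -> caps B=0 W=1
Move 9: B@(0,3) -> caps B=0 W=1
Move 10: W@(2,2) -> caps B=0 W=2
Move 11: B@(0,2) -> caps B=0 W=2
Move 12: W@(1,3) -> caps B=0 W=2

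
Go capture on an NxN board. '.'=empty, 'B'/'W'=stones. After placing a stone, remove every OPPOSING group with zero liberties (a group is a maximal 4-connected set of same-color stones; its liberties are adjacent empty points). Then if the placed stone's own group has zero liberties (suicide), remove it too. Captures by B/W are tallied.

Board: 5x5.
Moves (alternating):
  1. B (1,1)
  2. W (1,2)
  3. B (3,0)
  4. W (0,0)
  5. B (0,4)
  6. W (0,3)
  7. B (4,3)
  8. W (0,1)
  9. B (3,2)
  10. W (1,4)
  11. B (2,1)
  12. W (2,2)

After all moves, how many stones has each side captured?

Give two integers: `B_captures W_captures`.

Answer: 0 1

Derivation:
Move 1: B@(1,1) -> caps B=0 W=0
Move 2: W@(1,2) -> caps B=0 W=0
Move 3: B@(3,0) -> caps B=0 W=0
Move 4: W@(0,0) -> caps B=0 W=0
Move 5: B@(0,4) -> caps B=0 W=0
Move 6: W@(0,3) -> caps B=0 W=0
Move 7: B@(4,3) -> caps B=0 W=0
Move 8: W@(0,1) -> caps B=0 W=0
Move 9: B@(3,2) -> caps B=0 W=0
Move 10: W@(1,4) -> caps B=0 W=1
Move 11: B@(2,1) -> caps B=0 W=1
Move 12: W@(2,2) -> caps B=0 W=1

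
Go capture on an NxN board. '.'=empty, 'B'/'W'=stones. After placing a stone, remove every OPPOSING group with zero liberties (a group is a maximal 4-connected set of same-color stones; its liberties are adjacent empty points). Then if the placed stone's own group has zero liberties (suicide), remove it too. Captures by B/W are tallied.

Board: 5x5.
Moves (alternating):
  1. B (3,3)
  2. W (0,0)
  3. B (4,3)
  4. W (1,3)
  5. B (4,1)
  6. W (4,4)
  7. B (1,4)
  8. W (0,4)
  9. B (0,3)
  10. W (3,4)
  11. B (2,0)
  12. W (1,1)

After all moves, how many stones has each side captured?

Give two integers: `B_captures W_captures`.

Move 1: B@(3,3) -> caps B=0 W=0
Move 2: W@(0,0) -> caps B=0 W=0
Move 3: B@(4,3) -> caps B=0 W=0
Move 4: W@(1,3) -> caps B=0 W=0
Move 5: B@(4,1) -> caps B=0 W=0
Move 6: W@(4,4) -> caps B=0 W=0
Move 7: B@(1,4) -> caps B=0 W=0
Move 8: W@(0,4) -> caps B=0 W=0
Move 9: B@(0,3) -> caps B=1 W=0
Move 10: W@(3,4) -> caps B=1 W=0
Move 11: B@(2,0) -> caps B=1 W=0
Move 12: W@(1,1) -> caps B=1 W=0

Answer: 1 0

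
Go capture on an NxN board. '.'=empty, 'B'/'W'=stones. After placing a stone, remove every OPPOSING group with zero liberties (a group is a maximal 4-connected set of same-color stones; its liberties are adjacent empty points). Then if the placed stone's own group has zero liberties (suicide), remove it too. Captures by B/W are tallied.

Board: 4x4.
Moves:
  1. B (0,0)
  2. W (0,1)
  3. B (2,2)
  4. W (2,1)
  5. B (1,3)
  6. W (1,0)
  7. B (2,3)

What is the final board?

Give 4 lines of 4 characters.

Answer: .W..
W..B
.WBB
....

Derivation:
Move 1: B@(0,0) -> caps B=0 W=0
Move 2: W@(0,1) -> caps B=0 W=0
Move 3: B@(2,2) -> caps B=0 W=0
Move 4: W@(2,1) -> caps B=0 W=0
Move 5: B@(1,3) -> caps B=0 W=0
Move 6: W@(1,0) -> caps B=0 W=1
Move 7: B@(2,3) -> caps B=0 W=1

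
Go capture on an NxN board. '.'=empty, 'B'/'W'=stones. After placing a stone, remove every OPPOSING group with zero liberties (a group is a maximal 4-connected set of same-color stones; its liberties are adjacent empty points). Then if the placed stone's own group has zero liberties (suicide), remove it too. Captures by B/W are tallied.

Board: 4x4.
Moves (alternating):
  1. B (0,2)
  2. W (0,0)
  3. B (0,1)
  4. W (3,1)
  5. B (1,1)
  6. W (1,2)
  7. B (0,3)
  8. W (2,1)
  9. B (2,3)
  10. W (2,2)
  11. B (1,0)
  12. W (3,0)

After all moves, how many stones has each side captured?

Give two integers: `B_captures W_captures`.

Move 1: B@(0,2) -> caps B=0 W=0
Move 2: W@(0,0) -> caps B=0 W=0
Move 3: B@(0,1) -> caps B=0 W=0
Move 4: W@(3,1) -> caps B=0 W=0
Move 5: B@(1,1) -> caps B=0 W=0
Move 6: W@(1,2) -> caps B=0 W=0
Move 7: B@(0,3) -> caps B=0 W=0
Move 8: W@(2,1) -> caps B=0 W=0
Move 9: B@(2,3) -> caps B=0 W=0
Move 10: W@(2,2) -> caps B=0 W=0
Move 11: B@(1,0) -> caps B=1 W=0
Move 12: W@(3,0) -> caps B=1 W=0

Answer: 1 0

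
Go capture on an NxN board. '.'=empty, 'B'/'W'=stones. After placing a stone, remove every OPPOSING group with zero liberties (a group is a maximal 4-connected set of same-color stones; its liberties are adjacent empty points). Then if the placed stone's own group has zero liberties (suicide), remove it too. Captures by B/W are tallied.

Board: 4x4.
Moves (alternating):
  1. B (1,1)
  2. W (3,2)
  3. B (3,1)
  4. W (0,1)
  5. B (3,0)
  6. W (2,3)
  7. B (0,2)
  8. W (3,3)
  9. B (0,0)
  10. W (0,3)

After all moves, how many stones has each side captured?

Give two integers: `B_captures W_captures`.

Move 1: B@(1,1) -> caps B=0 W=0
Move 2: W@(3,2) -> caps B=0 W=0
Move 3: B@(3,1) -> caps B=0 W=0
Move 4: W@(0,1) -> caps B=0 W=0
Move 5: B@(3,0) -> caps B=0 W=0
Move 6: W@(2,3) -> caps B=0 W=0
Move 7: B@(0,2) -> caps B=0 W=0
Move 8: W@(3,3) -> caps B=0 W=0
Move 9: B@(0,0) -> caps B=1 W=0
Move 10: W@(0,3) -> caps B=1 W=0

Answer: 1 0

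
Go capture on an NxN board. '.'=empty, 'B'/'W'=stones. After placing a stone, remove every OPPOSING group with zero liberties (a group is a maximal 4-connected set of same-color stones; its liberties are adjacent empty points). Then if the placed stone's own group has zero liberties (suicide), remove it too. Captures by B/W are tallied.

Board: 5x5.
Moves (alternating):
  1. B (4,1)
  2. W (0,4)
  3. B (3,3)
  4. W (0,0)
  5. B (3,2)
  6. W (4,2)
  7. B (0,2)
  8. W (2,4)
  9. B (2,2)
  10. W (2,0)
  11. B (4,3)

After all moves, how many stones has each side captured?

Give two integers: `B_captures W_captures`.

Move 1: B@(4,1) -> caps B=0 W=0
Move 2: W@(0,4) -> caps B=0 W=0
Move 3: B@(3,3) -> caps B=0 W=0
Move 4: W@(0,0) -> caps B=0 W=0
Move 5: B@(3,2) -> caps B=0 W=0
Move 6: W@(4,2) -> caps B=0 W=0
Move 7: B@(0,2) -> caps B=0 W=0
Move 8: W@(2,4) -> caps B=0 W=0
Move 9: B@(2,2) -> caps B=0 W=0
Move 10: W@(2,0) -> caps B=0 W=0
Move 11: B@(4,3) -> caps B=1 W=0

Answer: 1 0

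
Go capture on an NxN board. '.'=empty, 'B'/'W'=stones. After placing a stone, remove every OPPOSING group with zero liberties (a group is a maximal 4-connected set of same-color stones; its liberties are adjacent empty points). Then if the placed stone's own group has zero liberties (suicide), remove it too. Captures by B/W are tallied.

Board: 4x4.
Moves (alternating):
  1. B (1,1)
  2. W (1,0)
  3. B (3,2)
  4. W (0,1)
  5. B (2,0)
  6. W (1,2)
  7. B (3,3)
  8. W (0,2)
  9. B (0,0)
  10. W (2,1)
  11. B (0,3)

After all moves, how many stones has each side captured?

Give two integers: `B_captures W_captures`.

Answer: 1 0

Derivation:
Move 1: B@(1,1) -> caps B=0 W=0
Move 2: W@(1,0) -> caps B=0 W=0
Move 3: B@(3,2) -> caps B=0 W=0
Move 4: W@(0,1) -> caps B=0 W=0
Move 5: B@(2,0) -> caps B=0 W=0
Move 6: W@(1,2) -> caps B=0 W=0
Move 7: B@(3,3) -> caps B=0 W=0
Move 8: W@(0,2) -> caps B=0 W=0
Move 9: B@(0,0) -> caps B=1 W=0
Move 10: W@(2,1) -> caps B=1 W=0
Move 11: B@(0,3) -> caps B=1 W=0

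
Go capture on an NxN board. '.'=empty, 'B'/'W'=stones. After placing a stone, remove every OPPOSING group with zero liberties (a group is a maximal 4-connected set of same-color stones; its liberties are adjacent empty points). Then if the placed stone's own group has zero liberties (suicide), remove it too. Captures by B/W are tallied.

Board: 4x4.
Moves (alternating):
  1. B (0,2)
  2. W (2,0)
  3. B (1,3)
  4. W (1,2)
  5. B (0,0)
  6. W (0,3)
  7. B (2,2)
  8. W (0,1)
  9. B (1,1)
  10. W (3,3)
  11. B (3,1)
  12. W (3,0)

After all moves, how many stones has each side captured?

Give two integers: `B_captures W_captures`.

Answer: 2 0

Derivation:
Move 1: B@(0,2) -> caps B=0 W=0
Move 2: W@(2,0) -> caps B=0 W=0
Move 3: B@(1,3) -> caps B=0 W=0
Move 4: W@(1,2) -> caps B=0 W=0
Move 5: B@(0,0) -> caps B=0 W=0
Move 6: W@(0,3) -> caps B=0 W=0
Move 7: B@(2,2) -> caps B=0 W=0
Move 8: W@(0,1) -> caps B=0 W=0
Move 9: B@(1,1) -> caps B=2 W=0
Move 10: W@(3,3) -> caps B=2 W=0
Move 11: B@(3,1) -> caps B=2 W=0
Move 12: W@(3,0) -> caps B=2 W=0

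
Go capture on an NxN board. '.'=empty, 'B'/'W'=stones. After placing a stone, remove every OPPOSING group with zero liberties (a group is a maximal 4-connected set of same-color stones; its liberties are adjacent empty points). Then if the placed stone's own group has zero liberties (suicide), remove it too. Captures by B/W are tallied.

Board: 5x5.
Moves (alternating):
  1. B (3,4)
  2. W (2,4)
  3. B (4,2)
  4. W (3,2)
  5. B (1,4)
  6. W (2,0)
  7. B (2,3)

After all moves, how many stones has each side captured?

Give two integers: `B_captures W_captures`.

Move 1: B@(3,4) -> caps B=0 W=0
Move 2: W@(2,4) -> caps B=0 W=0
Move 3: B@(4,2) -> caps B=0 W=0
Move 4: W@(3,2) -> caps B=0 W=0
Move 5: B@(1,4) -> caps B=0 W=0
Move 6: W@(2,0) -> caps B=0 W=0
Move 7: B@(2,3) -> caps B=1 W=0

Answer: 1 0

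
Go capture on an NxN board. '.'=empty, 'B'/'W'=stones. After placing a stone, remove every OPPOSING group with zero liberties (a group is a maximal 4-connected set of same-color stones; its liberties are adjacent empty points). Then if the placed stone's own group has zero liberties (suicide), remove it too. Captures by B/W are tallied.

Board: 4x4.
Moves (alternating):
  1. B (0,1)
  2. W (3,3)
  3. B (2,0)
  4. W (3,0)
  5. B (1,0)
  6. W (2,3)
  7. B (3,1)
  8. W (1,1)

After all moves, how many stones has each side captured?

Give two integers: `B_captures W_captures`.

Move 1: B@(0,1) -> caps B=0 W=0
Move 2: W@(3,3) -> caps B=0 W=0
Move 3: B@(2,0) -> caps B=0 W=0
Move 4: W@(3,0) -> caps B=0 W=0
Move 5: B@(1,0) -> caps B=0 W=0
Move 6: W@(2,3) -> caps B=0 W=0
Move 7: B@(3,1) -> caps B=1 W=0
Move 8: W@(1,1) -> caps B=1 W=0

Answer: 1 0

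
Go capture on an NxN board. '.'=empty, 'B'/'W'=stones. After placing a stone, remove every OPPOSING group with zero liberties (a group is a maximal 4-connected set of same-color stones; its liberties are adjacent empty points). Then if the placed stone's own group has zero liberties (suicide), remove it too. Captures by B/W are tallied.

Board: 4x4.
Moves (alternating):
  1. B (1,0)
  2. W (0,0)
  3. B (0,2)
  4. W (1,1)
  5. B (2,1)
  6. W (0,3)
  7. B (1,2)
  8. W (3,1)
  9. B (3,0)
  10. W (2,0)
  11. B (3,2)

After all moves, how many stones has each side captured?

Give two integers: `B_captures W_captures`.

Move 1: B@(1,0) -> caps B=0 W=0
Move 2: W@(0,0) -> caps B=0 W=0
Move 3: B@(0,2) -> caps B=0 W=0
Move 4: W@(1,1) -> caps B=0 W=0
Move 5: B@(2,1) -> caps B=0 W=0
Move 6: W@(0,3) -> caps B=0 W=0
Move 7: B@(1,2) -> caps B=0 W=0
Move 8: W@(3,1) -> caps B=0 W=0
Move 9: B@(3,0) -> caps B=0 W=0
Move 10: W@(2,0) -> caps B=0 W=2
Move 11: B@(3,2) -> caps B=0 W=2

Answer: 0 2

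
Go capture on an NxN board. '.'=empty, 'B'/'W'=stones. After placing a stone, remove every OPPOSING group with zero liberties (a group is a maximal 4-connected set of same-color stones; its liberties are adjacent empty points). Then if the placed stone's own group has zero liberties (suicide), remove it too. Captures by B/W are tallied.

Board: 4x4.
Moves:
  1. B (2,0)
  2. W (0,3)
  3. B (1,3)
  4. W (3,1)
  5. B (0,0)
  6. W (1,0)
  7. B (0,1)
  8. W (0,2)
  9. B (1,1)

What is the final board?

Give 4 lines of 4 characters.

Move 1: B@(2,0) -> caps B=0 W=0
Move 2: W@(0,3) -> caps B=0 W=0
Move 3: B@(1,3) -> caps B=0 W=0
Move 4: W@(3,1) -> caps B=0 W=0
Move 5: B@(0,0) -> caps B=0 W=0
Move 6: W@(1,0) -> caps B=0 W=0
Move 7: B@(0,1) -> caps B=0 W=0
Move 8: W@(0,2) -> caps B=0 W=0
Move 9: B@(1,1) -> caps B=1 W=0

Answer: BBWW
.B.B
B...
.W..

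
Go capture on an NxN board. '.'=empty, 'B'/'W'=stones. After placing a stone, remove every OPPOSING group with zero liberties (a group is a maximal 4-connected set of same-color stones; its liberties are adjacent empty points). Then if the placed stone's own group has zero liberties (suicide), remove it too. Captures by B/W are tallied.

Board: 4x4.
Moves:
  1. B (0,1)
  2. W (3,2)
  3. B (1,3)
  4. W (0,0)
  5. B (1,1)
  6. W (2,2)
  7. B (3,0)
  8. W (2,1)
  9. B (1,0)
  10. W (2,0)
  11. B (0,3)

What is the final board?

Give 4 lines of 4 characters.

Move 1: B@(0,1) -> caps B=0 W=0
Move 2: W@(3,2) -> caps B=0 W=0
Move 3: B@(1,3) -> caps B=0 W=0
Move 4: W@(0,0) -> caps B=0 W=0
Move 5: B@(1,1) -> caps B=0 W=0
Move 6: W@(2,2) -> caps B=0 W=0
Move 7: B@(3,0) -> caps B=0 W=0
Move 8: W@(2,1) -> caps B=0 W=0
Move 9: B@(1,0) -> caps B=1 W=0
Move 10: W@(2,0) -> caps B=1 W=0
Move 11: B@(0,3) -> caps B=1 W=0

Answer: .B.B
BB.B
WWW.
B.W.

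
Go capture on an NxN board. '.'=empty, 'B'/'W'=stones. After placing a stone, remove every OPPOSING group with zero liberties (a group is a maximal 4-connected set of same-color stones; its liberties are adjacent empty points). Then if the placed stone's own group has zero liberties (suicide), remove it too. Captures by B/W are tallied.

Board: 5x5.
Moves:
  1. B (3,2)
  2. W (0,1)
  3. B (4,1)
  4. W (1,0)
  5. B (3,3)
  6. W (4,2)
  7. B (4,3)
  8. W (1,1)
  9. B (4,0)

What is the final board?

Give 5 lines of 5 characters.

Answer: .W...
WW...
.....
..BB.
BB.B.

Derivation:
Move 1: B@(3,2) -> caps B=0 W=0
Move 2: W@(0,1) -> caps B=0 W=0
Move 3: B@(4,1) -> caps B=0 W=0
Move 4: W@(1,0) -> caps B=0 W=0
Move 5: B@(3,3) -> caps B=0 W=0
Move 6: W@(4,2) -> caps B=0 W=0
Move 7: B@(4,3) -> caps B=1 W=0
Move 8: W@(1,1) -> caps B=1 W=0
Move 9: B@(4,0) -> caps B=1 W=0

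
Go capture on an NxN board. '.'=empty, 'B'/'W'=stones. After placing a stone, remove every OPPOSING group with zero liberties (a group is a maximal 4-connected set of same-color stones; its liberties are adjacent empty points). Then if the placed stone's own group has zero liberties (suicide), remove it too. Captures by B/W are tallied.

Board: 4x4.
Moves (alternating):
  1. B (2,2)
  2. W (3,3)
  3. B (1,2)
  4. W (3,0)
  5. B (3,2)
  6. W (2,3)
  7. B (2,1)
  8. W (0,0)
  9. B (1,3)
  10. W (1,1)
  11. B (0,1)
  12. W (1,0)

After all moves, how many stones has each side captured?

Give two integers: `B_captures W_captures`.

Answer: 2 0

Derivation:
Move 1: B@(2,2) -> caps B=0 W=0
Move 2: W@(3,3) -> caps B=0 W=0
Move 3: B@(1,2) -> caps B=0 W=0
Move 4: W@(3,0) -> caps B=0 W=0
Move 5: B@(3,2) -> caps B=0 W=0
Move 6: W@(2,3) -> caps B=0 W=0
Move 7: B@(2,1) -> caps B=0 W=0
Move 8: W@(0,0) -> caps B=0 W=0
Move 9: B@(1,3) -> caps B=2 W=0
Move 10: W@(1,1) -> caps B=2 W=0
Move 11: B@(0,1) -> caps B=2 W=0
Move 12: W@(1,0) -> caps B=2 W=0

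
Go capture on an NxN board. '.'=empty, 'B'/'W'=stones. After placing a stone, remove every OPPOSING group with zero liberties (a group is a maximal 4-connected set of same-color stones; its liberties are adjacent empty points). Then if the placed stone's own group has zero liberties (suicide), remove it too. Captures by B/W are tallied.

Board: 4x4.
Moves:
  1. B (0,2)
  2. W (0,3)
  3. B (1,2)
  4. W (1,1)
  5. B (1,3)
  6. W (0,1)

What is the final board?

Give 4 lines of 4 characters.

Move 1: B@(0,2) -> caps B=0 W=0
Move 2: W@(0,3) -> caps B=0 W=0
Move 3: B@(1,2) -> caps B=0 W=0
Move 4: W@(1,1) -> caps B=0 W=0
Move 5: B@(1,3) -> caps B=1 W=0
Move 6: W@(0,1) -> caps B=1 W=0

Answer: .WB.
.WBB
....
....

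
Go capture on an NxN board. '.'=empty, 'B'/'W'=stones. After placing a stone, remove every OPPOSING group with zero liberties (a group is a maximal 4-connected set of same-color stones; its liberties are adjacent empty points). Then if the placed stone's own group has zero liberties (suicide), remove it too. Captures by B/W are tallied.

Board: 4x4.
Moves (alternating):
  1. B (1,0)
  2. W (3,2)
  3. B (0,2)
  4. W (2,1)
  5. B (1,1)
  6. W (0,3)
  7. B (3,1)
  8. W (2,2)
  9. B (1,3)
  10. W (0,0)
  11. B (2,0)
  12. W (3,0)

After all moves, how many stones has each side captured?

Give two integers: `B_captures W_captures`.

Answer: 1 1

Derivation:
Move 1: B@(1,0) -> caps B=0 W=0
Move 2: W@(3,2) -> caps B=0 W=0
Move 3: B@(0,2) -> caps B=0 W=0
Move 4: W@(2,1) -> caps B=0 W=0
Move 5: B@(1,1) -> caps B=0 W=0
Move 6: W@(0,3) -> caps B=0 W=0
Move 7: B@(3,1) -> caps B=0 W=0
Move 8: W@(2,2) -> caps B=0 W=0
Move 9: B@(1,3) -> caps B=1 W=0
Move 10: W@(0,0) -> caps B=1 W=0
Move 11: B@(2,0) -> caps B=1 W=0
Move 12: W@(3,0) -> caps B=1 W=1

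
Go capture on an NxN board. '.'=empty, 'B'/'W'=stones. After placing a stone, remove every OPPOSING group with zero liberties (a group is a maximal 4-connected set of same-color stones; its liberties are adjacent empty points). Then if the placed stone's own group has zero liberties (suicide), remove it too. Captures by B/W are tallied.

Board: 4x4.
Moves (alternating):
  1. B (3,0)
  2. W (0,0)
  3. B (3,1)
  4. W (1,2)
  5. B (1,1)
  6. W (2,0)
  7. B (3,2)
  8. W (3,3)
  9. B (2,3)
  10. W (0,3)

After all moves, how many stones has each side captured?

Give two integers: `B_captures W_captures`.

Move 1: B@(3,0) -> caps B=0 W=0
Move 2: W@(0,0) -> caps B=0 W=0
Move 3: B@(3,1) -> caps B=0 W=0
Move 4: W@(1,2) -> caps B=0 W=0
Move 5: B@(1,1) -> caps B=0 W=0
Move 6: W@(2,0) -> caps B=0 W=0
Move 7: B@(3,2) -> caps B=0 W=0
Move 8: W@(3,3) -> caps B=0 W=0
Move 9: B@(2,3) -> caps B=1 W=0
Move 10: W@(0,3) -> caps B=1 W=0

Answer: 1 0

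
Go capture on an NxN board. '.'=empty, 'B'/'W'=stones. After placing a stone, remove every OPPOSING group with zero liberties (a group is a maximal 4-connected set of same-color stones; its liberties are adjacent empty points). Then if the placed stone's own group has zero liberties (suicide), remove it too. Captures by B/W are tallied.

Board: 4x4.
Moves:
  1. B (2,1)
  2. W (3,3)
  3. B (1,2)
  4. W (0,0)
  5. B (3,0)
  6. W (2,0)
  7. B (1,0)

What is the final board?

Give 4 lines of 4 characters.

Answer: W...
B.B.
.B..
B..W

Derivation:
Move 1: B@(2,1) -> caps B=0 W=0
Move 2: W@(3,3) -> caps B=0 W=0
Move 3: B@(1,2) -> caps B=0 W=0
Move 4: W@(0,0) -> caps B=0 W=0
Move 5: B@(3,0) -> caps B=0 W=0
Move 6: W@(2,0) -> caps B=0 W=0
Move 7: B@(1,0) -> caps B=1 W=0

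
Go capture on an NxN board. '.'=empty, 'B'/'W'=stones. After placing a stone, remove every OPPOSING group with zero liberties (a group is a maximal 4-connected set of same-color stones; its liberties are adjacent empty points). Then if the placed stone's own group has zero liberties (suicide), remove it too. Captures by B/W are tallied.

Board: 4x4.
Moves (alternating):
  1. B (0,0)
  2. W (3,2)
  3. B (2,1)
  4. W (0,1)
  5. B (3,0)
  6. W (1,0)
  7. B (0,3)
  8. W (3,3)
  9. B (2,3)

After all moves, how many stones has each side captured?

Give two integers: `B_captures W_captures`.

Answer: 0 1

Derivation:
Move 1: B@(0,0) -> caps B=0 W=0
Move 2: W@(3,2) -> caps B=0 W=0
Move 3: B@(2,1) -> caps B=0 W=0
Move 4: W@(0,1) -> caps B=0 W=0
Move 5: B@(3,0) -> caps B=0 W=0
Move 6: W@(1,0) -> caps B=0 W=1
Move 7: B@(0,3) -> caps B=0 W=1
Move 8: W@(3,3) -> caps B=0 W=1
Move 9: B@(2,3) -> caps B=0 W=1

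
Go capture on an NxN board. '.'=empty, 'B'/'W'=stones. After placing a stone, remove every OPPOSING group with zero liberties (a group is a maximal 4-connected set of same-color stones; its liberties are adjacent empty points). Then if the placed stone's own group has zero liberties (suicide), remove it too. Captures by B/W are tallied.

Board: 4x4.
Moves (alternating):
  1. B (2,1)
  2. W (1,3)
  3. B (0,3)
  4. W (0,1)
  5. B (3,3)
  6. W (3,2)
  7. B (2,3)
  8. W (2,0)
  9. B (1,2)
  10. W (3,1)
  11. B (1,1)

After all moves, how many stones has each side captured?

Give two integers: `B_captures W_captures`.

Move 1: B@(2,1) -> caps B=0 W=0
Move 2: W@(1,3) -> caps B=0 W=0
Move 3: B@(0,3) -> caps B=0 W=0
Move 4: W@(0,1) -> caps B=0 W=0
Move 5: B@(3,3) -> caps B=0 W=0
Move 6: W@(3,2) -> caps B=0 W=0
Move 7: B@(2,3) -> caps B=0 W=0
Move 8: W@(2,0) -> caps B=0 W=0
Move 9: B@(1,2) -> caps B=1 W=0
Move 10: W@(3,1) -> caps B=1 W=0
Move 11: B@(1,1) -> caps B=1 W=0

Answer: 1 0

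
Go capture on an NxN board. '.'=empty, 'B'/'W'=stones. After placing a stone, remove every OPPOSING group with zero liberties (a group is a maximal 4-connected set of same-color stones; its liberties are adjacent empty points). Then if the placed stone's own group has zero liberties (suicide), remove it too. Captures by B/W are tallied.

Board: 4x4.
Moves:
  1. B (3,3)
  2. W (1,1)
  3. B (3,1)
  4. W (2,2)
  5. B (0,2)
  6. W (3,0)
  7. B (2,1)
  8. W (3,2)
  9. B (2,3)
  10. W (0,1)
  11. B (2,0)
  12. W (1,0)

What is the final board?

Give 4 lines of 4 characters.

Move 1: B@(3,3) -> caps B=0 W=0
Move 2: W@(1,1) -> caps B=0 W=0
Move 3: B@(3,1) -> caps B=0 W=0
Move 4: W@(2,2) -> caps B=0 W=0
Move 5: B@(0,2) -> caps B=0 W=0
Move 6: W@(3,0) -> caps B=0 W=0
Move 7: B@(2,1) -> caps B=0 W=0
Move 8: W@(3,2) -> caps B=0 W=0
Move 9: B@(2,3) -> caps B=0 W=0
Move 10: W@(0,1) -> caps B=0 W=0
Move 11: B@(2,0) -> caps B=1 W=0
Move 12: W@(1,0) -> caps B=1 W=0

Answer: .WB.
WW..
BBWB
.BWB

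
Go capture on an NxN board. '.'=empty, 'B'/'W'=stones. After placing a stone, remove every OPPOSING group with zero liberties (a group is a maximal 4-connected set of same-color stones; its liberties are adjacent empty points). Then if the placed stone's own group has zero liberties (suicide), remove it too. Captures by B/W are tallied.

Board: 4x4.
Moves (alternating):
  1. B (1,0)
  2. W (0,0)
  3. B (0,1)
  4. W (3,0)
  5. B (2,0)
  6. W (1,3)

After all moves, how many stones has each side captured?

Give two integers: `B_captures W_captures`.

Move 1: B@(1,0) -> caps B=0 W=0
Move 2: W@(0,0) -> caps B=0 W=0
Move 3: B@(0,1) -> caps B=1 W=0
Move 4: W@(3,0) -> caps B=1 W=0
Move 5: B@(2,0) -> caps B=1 W=0
Move 6: W@(1,3) -> caps B=1 W=0

Answer: 1 0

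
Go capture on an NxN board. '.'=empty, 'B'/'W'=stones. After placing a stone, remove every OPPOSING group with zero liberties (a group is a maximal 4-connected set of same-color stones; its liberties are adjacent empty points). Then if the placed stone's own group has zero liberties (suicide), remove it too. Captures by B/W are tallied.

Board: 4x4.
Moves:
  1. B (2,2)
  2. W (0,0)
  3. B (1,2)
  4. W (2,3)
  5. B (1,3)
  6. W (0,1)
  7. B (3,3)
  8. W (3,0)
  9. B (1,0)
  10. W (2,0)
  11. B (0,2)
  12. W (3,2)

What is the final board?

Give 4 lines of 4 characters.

Answer: WWB.
B.BB
W.B.
W.WB

Derivation:
Move 1: B@(2,2) -> caps B=0 W=0
Move 2: W@(0,0) -> caps B=0 W=0
Move 3: B@(1,2) -> caps B=0 W=0
Move 4: W@(2,3) -> caps B=0 W=0
Move 5: B@(1,3) -> caps B=0 W=0
Move 6: W@(0,1) -> caps B=0 W=0
Move 7: B@(3,3) -> caps B=1 W=0
Move 8: W@(3,0) -> caps B=1 W=0
Move 9: B@(1,0) -> caps B=1 W=0
Move 10: W@(2,0) -> caps B=1 W=0
Move 11: B@(0,2) -> caps B=1 W=0
Move 12: W@(3,2) -> caps B=1 W=0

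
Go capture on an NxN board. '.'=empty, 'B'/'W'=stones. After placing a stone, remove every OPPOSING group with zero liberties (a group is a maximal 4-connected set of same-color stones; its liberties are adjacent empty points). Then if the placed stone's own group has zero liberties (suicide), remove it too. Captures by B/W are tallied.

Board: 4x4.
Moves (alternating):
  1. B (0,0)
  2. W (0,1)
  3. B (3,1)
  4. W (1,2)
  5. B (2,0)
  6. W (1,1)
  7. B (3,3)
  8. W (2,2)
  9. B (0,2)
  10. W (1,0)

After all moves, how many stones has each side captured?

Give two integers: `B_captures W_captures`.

Answer: 0 1

Derivation:
Move 1: B@(0,0) -> caps B=0 W=0
Move 2: W@(0,1) -> caps B=0 W=0
Move 3: B@(3,1) -> caps B=0 W=0
Move 4: W@(1,2) -> caps B=0 W=0
Move 5: B@(2,0) -> caps B=0 W=0
Move 6: W@(1,1) -> caps B=0 W=0
Move 7: B@(3,3) -> caps B=0 W=0
Move 8: W@(2,2) -> caps B=0 W=0
Move 9: B@(0,2) -> caps B=0 W=0
Move 10: W@(1,0) -> caps B=0 W=1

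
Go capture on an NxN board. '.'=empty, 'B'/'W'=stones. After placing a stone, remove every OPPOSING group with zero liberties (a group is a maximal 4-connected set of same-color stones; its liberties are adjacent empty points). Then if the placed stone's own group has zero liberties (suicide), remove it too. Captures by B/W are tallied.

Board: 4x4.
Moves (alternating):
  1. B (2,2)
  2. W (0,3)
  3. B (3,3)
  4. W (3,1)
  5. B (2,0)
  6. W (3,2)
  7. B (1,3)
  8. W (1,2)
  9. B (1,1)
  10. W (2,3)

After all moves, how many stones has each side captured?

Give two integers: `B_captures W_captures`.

Move 1: B@(2,2) -> caps B=0 W=0
Move 2: W@(0,3) -> caps B=0 W=0
Move 3: B@(3,3) -> caps B=0 W=0
Move 4: W@(3,1) -> caps B=0 W=0
Move 5: B@(2,0) -> caps B=0 W=0
Move 6: W@(3,2) -> caps B=0 W=0
Move 7: B@(1,3) -> caps B=0 W=0
Move 8: W@(1,2) -> caps B=0 W=0
Move 9: B@(1,1) -> caps B=0 W=0
Move 10: W@(2,3) -> caps B=0 W=2

Answer: 0 2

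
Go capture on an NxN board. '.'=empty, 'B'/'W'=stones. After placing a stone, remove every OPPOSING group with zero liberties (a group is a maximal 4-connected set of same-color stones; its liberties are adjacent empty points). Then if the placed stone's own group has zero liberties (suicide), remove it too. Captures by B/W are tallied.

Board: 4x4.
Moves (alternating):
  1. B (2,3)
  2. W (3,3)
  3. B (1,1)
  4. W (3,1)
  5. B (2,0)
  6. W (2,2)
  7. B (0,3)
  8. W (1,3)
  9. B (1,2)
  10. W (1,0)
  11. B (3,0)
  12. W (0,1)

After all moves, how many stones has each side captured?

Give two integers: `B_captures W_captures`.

Answer: 0 1

Derivation:
Move 1: B@(2,3) -> caps B=0 W=0
Move 2: W@(3,3) -> caps B=0 W=0
Move 3: B@(1,1) -> caps B=0 W=0
Move 4: W@(3,1) -> caps B=0 W=0
Move 5: B@(2,0) -> caps B=0 W=0
Move 6: W@(2,2) -> caps B=0 W=0
Move 7: B@(0,3) -> caps B=0 W=0
Move 8: W@(1,3) -> caps B=0 W=1
Move 9: B@(1,2) -> caps B=0 W=1
Move 10: W@(1,0) -> caps B=0 W=1
Move 11: B@(3,0) -> caps B=0 W=1
Move 12: W@(0,1) -> caps B=0 W=1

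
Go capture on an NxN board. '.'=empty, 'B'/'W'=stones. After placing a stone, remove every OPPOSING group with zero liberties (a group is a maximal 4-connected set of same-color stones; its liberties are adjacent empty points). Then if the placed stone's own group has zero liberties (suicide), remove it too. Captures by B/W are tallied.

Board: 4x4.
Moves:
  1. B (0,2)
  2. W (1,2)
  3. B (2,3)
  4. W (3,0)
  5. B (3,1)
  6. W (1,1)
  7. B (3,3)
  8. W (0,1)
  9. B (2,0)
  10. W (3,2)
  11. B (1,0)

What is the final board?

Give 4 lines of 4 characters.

Move 1: B@(0,2) -> caps B=0 W=0
Move 2: W@(1,2) -> caps B=0 W=0
Move 3: B@(2,3) -> caps B=0 W=0
Move 4: W@(3,0) -> caps B=0 W=0
Move 5: B@(3,1) -> caps B=0 W=0
Move 6: W@(1,1) -> caps B=0 W=0
Move 7: B@(3,3) -> caps B=0 W=0
Move 8: W@(0,1) -> caps B=0 W=0
Move 9: B@(2,0) -> caps B=1 W=0
Move 10: W@(3,2) -> caps B=1 W=0
Move 11: B@(1,0) -> caps B=1 W=0

Answer: .WB.
BWW.
B..B
.BWB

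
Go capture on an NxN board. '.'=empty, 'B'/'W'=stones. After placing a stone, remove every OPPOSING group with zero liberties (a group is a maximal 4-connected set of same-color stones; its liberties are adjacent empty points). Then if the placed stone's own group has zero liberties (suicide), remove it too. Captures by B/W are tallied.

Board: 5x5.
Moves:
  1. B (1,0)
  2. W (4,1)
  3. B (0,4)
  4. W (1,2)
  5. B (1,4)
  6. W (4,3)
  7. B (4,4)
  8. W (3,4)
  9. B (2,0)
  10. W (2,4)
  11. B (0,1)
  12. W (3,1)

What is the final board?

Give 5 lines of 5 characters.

Answer: .B..B
B.W.B
B...W
.W..W
.W.W.

Derivation:
Move 1: B@(1,0) -> caps B=0 W=0
Move 2: W@(4,1) -> caps B=0 W=0
Move 3: B@(0,4) -> caps B=0 W=0
Move 4: W@(1,2) -> caps B=0 W=0
Move 5: B@(1,4) -> caps B=0 W=0
Move 6: W@(4,3) -> caps B=0 W=0
Move 7: B@(4,4) -> caps B=0 W=0
Move 8: W@(3,4) -> caps B=0 W=1
Move 9: B@(2,0) -> caps B=0 W=1
Move 10: W@(2,4) -> caps B=0 W=1
Move 11: B@(0,1) -> caps B=0 W=1
Move 12: W@(3,1) -> caps B=0 W=1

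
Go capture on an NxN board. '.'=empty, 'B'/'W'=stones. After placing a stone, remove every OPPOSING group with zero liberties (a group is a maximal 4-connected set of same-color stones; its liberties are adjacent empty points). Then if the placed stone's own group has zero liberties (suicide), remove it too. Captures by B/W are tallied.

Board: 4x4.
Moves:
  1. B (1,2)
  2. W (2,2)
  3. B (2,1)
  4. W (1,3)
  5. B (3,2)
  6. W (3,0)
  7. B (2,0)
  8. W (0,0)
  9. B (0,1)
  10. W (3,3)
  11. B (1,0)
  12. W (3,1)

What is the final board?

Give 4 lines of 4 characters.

Answer: .B..
B.BW
BBW.
WW.W

Derivation:
Move 1: B@(1,2) -> caps B=0 W=0
Move 2: W@(2,2) -> caps B=0 W=0
Move 3: B@(2,1) -> caps B=0 W=0
Move 4: W@(1,3) -> caps B=0 W=0
Move 5: B@(3,2) -> caps B=0 W=0
Move 6: W@(3,0) -> caps B=0 W=0
Move 7: B@(2,0) -> caps B=0 W=0
Move 8: W@(0,0) -> caps B=0 W=0
Move 9: B@(0,1) -> caps B=0 W=0
Move 10: W@(3,3) -> caps B=0 W=0
Move 11: B@(1,0) -> caps B=1 W=0
Move 12: W@(3,1) -> caps B=1 W=1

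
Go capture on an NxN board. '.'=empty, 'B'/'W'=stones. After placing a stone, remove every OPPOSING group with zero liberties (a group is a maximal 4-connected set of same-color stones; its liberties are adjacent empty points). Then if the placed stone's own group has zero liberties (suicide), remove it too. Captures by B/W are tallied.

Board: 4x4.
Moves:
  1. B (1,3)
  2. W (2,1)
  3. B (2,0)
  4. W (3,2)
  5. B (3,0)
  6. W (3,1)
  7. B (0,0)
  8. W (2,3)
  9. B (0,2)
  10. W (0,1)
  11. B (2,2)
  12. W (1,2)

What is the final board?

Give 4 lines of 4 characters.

Move 1: B@(1,3) -> caps B=0 W=0
Move 2: W@(2,1) -> caps B=0 W=0
Move 3: B@(2,0) -> caps B=0 W=0
Move 4: W@(3,2) -> caps B=0 W=0
Move 5: B@(3,0) -> caps B=0 W=0
Move 6: W@(3,1) -> caps B=0 W=0
Move 7: B@(0,0) -> caps B=0 W=0
Move 8: W@(2,3) -> caps B=0 W=0
Move 9: B@(0,2) -> caps B=0 W=0
Move 10: W@(0,1) -> caps B=0 W=0
Move 11: B@(2,2) -> caps B=0 W=0
Move 12: W@(1,2) -> caps B=0 W=1

Answer: BWB.
..WB
BW.W
BWW.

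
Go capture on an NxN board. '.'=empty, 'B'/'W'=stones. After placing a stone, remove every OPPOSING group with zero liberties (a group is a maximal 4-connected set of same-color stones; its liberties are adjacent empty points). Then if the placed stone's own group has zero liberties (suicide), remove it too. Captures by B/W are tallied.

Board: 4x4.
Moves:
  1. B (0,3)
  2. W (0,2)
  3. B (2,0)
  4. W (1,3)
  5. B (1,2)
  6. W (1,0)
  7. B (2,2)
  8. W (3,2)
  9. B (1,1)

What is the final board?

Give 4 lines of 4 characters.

Answer: ..W.
WBBW
B.B.
..W.

Derivation:
Move 1: B@(0,3) -> caps B=0 W=0
Move 2: W@(0,2) -> caps B=0 W=0
Move 3: B@(2,0) -> caps B=0 W=0
Move 4: W@(1,3) -> caps B=0 W=1
Move 5: B@(1,2) -> caps B=0 W=1
Move 6: W@(1,0) -> caps B=0 W=1
Move 7: B@(2,2) -> caps B=0 W=1
Move 8: W@(3,2) -> caps B=0 W=1
Move 9: B@(1,1) -> caps B=0 W=1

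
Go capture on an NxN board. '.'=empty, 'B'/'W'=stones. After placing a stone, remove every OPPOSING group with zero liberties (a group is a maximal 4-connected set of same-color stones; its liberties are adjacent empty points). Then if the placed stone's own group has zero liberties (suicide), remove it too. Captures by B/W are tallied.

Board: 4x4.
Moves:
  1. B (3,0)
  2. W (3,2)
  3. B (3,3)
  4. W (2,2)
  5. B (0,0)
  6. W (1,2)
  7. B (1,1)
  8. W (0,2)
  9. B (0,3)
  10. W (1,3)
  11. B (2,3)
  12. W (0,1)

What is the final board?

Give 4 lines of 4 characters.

Move 1: B@(3,0) -> caps B=0 W=0
Move 2: W@(3,2) -> caps B=0 W=0
Move 3: B@(3,3) -> caps B=0 W=0
Move 4: W@(2,2) -> caps B=0 W=0
Move 5: B@(0,0) -> caps B=0 W=0
Move 6: W@(1,2) -> caps B=0 W=0
Move 7: B@(1,1) -> caps B=0 W=0
Move 8: W@(0,2) -> caps B=0 W=0
Move 9: B@(0,3) -> caps B=0 W=0
Move 10: W@(1,3) -> caps B=0 W=1
Move 11: B@(2,3) -> caps B=0 W=1
Move 12: W@(0,1) -> caps B=0 W=1

Answer: BWW.
.BWW
..W.
B.W.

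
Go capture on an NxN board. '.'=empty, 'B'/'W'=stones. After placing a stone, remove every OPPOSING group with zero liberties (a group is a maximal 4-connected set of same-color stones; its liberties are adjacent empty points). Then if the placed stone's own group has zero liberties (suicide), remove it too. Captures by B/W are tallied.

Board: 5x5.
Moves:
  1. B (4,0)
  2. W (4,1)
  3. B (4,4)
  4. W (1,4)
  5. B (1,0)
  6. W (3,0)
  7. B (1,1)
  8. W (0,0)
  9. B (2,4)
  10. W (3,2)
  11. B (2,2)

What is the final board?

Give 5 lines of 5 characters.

Move 1: B@(4,0) -> caps B=0 W=0
Move 2: W@(4,1) -> caps B=0 W=0
Move 3: B@(4,4) -> caps B=0 W=0
Move 4: W@(1,4) -> caps B=0 W=0
Move 5: B@(1,0) -> caps B=0 W=0
Move 6: W@(3,0) -> caps B=0 W=1
Move 7: B@(1,1) -> caps B=0 W=1
Move 8: W@(0,0) -> caps B=0 W=1
Move 9: B@(2,4) -> caps B=0 W=1
Move 10: W@(3,2) -> caps B=0 W=1
Move 11: B@(2,2) -> caps B=0 W=1

Answer: W....
BB..W
..B.B
W.W..
.W..B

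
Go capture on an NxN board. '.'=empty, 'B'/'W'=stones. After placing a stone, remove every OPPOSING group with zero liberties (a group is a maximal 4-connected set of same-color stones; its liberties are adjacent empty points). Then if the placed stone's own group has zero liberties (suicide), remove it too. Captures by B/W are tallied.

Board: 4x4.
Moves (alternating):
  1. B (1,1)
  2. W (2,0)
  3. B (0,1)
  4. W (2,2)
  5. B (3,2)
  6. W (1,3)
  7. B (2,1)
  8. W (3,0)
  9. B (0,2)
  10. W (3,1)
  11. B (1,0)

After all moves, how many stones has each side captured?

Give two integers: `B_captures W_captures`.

Answer: 3 0

Derivation:
Move 1: B@(1,1) -> caps B=0 W=0
Move 2: W@(2,0) -> caps B=0 W=0
Move 3: B@(0,1) -> caps B=0 W=0
Move 4: W@(2,2) -> caps B=0 W=0
Move 5: B@(3,2) -> caps B=0 W=0
Move 6: W@(1,3) -> caps B=0 W=0
Move 7: B@(2,1) -> caps B=0 W=0
Move 8: W@(3,0) -> caps B=0 W=0
Move 9: B@(0,2) -> caps B=0 W=0
Move 10: W@(3,1) -> caps B=0 W=0
Move 11: B@(1,0) -> caps B=3 W=0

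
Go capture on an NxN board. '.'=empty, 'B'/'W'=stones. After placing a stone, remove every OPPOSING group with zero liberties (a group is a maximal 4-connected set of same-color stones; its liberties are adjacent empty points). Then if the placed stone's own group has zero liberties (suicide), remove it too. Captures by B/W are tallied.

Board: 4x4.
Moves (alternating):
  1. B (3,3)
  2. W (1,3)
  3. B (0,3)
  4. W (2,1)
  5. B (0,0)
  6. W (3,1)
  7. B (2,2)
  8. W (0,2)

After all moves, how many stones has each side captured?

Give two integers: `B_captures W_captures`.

Answer: 0 1

Derivation:
Move 1: B@(3,3) -> caps B=0 W=0
Move 2: W@(1,3) -> caps B=0 W=0
Move 3: B@(0,3) -> caps B=0 W=0
Move 4: W@(2,1) -> caps B=0 W=0
Move 5: B@(0,0) -> caps B=0 W=0
Move 6: W@(3,1) -> caps B=0 W=0
Move 7: B@(2,2) -> caps B=0 W=0
Move 8: W@(0,2) -> caps B=0 W=1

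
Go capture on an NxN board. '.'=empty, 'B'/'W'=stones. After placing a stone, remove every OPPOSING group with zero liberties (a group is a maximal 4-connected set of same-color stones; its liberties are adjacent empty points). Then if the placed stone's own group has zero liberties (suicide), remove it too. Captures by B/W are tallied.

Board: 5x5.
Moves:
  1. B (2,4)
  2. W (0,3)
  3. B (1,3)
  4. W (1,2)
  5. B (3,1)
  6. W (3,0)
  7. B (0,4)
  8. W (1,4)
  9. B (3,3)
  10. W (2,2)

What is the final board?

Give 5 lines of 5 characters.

Answer: ...W.
..WBW
..W.B
WB.B.
.....

Derivation:
Move 1: B@(2,4) -> caps B=0 W=0
Move 2: W@(0,3) -> caps B=0 W=0
Move 3: B@(1,3) -> caps B=0 W=0
Move 4: W@(1,2) -> caps B=0 W=0
Move 5: B@(3,1) -> caps B=0 W=0
Move 6: W@(3,0) -> caps B=0 W=0
Move 7: B@(0,4) -> caps B=0 W=0
Move 8: W@(1,4) -> caps B=0 W=1
Move 9: B@(3,3) -> caps B=0 W=1
Move 10: W@(2,2) -> caps B=0 W=1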